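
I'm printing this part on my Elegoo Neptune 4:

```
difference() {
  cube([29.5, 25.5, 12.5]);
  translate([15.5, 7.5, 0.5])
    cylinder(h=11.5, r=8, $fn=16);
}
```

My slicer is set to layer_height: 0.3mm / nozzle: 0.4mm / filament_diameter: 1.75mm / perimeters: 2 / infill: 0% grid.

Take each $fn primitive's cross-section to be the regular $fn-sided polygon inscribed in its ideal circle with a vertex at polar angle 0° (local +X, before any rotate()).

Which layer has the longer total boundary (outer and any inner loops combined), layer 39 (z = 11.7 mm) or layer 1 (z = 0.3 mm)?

layer 39 (z = 11.7 mm)

Layer 39 (z = 11.7): the cube (footprint 29.5×25.5) is included at this height (perimeter 110.00 mm); the cylinder at (15.5, 7.5): section is a regular 16-gon, circumradius r=8 (perimeter = 2·16·8.000·sin(180°/16) = 49.94 mm); After the difference (first − rest): starting from the 29.5×25.5 cube, the r=8 cylinder at (15.5, 7.5) partially overlaps it — only the 194.68 mm² overlap (of its 195.93 mm²) is removed, clipping the outline — boundary = 149.79 mm. So its perimeter = 149.79 mm. Layer 1 (z = 0.3): the cube is present — its section is the full 29.5×25.5 rectangle (perimeter 110.00 mm); the cylinder at (15.5, 7.5) is absent (z outside [0.5, 12]); Subtracting the remaining from the first: none of the subtracted shapes is present at this height, so the 29.5×25.5 cube is unchanged — boundary = 110.00 mm. So its perimeter = 110.00 mm. Layer 39 is larger (149.79 vs 110.00 mm).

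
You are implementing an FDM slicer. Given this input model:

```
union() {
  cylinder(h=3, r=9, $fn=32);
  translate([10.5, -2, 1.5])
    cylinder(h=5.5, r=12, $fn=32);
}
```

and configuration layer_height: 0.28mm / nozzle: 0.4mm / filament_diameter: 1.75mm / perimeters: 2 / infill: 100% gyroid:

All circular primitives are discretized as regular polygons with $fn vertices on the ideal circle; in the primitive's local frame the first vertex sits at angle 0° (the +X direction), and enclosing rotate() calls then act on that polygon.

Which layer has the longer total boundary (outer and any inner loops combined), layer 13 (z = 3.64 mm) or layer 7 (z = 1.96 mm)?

layer 7 (z = 1.96 mm)

Layer 13 (z = 3.64): the cylinder does not reach this height (z outside [0, 3]); the cylinder at (10.5, -2): section is a regular 32-gon, circumradius r=12 (perimeter = 2·32·12.000·sin(180°/32) = 75.28 mm); Combining (union): only the r=12 cylinder at (10.5, -2) is present, so the union is just that shape — boundary = 75.28 mm. So its perimeter = 75.28 mm. Layer 7 (z = 1.96): the cylinder: section is a regular 32-gon, circumradius r=9 (perimeter = 2·32·9.000·sin(180°/32) = 56.46 mm); the cylinder at (10.5, -2): section is a regular 32-gon, circumradius r=12 (perimeter = 2·32·12.000·sin(180°/32) = 75.28 mm); Merging all regions: the regions partially overlap (shared area 127.61 mm²), so the edge portions inside another operand are dropped and the merged outline is re-measured after clipping — boundary = 89.06 mm. So its perimeter = 89.06 mm. Layer 7 is larger (89.06 vs 75.28 mm).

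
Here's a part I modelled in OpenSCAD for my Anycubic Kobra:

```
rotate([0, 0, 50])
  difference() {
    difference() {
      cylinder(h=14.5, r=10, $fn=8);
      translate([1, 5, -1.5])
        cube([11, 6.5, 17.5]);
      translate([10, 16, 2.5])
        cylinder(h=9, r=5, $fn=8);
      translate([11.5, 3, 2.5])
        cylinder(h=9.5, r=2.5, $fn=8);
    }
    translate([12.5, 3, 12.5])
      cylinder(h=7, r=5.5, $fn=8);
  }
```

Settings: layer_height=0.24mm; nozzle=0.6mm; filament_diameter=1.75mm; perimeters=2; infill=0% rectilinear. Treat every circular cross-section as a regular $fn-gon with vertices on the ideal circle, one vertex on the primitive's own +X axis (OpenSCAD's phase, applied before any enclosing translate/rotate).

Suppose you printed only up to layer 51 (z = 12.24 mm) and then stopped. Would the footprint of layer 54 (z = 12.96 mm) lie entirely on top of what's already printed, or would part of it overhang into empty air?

entirely on top

Compare the two slices. At z = 12.24: the cylinder: section is a regular 8-gon, circumradius r=10 (area = (8/2)·10.000²·sin(360°/8) = 282.84 mm²); the cube at (1, 5) is present — its section is the full 11×6.5 rectangle (area 71.50 mm²); the cylinder at (10, 16) is not intersected at this z (z outside [2.5, 11.5]); the cylinder at (11.5, 3) is absent (z outside [2.5, 12]); After the difference (first − rest): starting from the r=10 cylinder (282.84 mm²), the 11×6.5 cube at (1, 5) partially overlaps it — only the 21.10 mm² overlap (of its 71.50 mm²) is removed, clipping the outline — area = 261.75 mm²; the cylinder at (12.5, 3) does not reach this height (z outside [12.5, 19.5]); After the difference (first − rest): none of the subtracted shapes is present at this height, so that combined region is unchanged — area = 261.75 mm²; (rotated 50° about Z; rotation is an isometry so areas/perimeters/island counts are preserved). At z = 12.96: the cylinder: section is a regular 8-gon, circumradius r=10 (area = (8/2)·10.000²·sin(360°/8) = 282.84 mm²); the cube at (1, 5) is present — its section is the full 11×6.5 rectangle (area 71.50 mm²); the cylinder at (10, 16) does not reach this height (z outside [2.5, 11.5]); the cylinder at (11.5, 3) is not intersected at this z (z outside [2.5, 12]); After the difference (first − rest): starting from the r=10 cylinder (282.84 mm²), the 11×6.5 cube at (1, 5) partially overlaps it — only the 21.10 mm² overlap (of its 71.50 mm²) is removed, clipping the outline — area = 261.75 mm²; the r=5.5 cylinder at (12.5, 3) gives a regular 8-gon of circumradius 5.5 (constant along its height) (area = (8/2)·5.500²·sin(360°/8) = 85.56 mm²); Taking the first minus the rest: starting from the result so far (261.75 mm²), the r=5.5 cylinder at (12.5, 3) partially overlaps it — only the 8.55 mm² overlap (of its 85.56 mm²) is removed, clipping the outline — area = 253.20 mm²; (rotated 50° about Z; rotation is an isometry so areas/perimeters/island counts are preserved). Checking containment: the cross-section at z = 12.96 is a subset of the cross-section at z = 12.24.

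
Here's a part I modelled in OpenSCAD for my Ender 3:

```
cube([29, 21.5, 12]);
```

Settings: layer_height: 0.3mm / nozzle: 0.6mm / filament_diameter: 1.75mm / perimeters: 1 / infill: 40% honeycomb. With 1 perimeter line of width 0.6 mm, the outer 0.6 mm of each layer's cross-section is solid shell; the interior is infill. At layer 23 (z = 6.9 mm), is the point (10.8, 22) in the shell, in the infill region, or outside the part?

At z = 6.9 mm: the cube (footprint 29×21.5) is included at this height. Overall, the cross-section is a single solid region. The nearest boundary edge runs (29.00, 21.50)→(0.00, 21.50); distance from the point to it = 0.50 mm. The point is not inside any of the regions above, so it lies outside the cross-section (0.50 mm from the nearest boundary).

outside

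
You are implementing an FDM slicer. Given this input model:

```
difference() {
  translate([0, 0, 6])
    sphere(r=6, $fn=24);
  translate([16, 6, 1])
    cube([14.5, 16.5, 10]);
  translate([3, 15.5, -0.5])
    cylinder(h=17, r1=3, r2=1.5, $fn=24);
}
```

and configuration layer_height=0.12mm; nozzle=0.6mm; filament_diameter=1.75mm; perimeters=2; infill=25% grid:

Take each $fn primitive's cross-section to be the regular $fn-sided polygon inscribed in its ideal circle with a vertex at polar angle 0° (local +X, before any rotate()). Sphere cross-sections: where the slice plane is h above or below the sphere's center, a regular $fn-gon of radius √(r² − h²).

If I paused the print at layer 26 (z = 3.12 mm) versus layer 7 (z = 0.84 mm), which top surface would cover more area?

Layer 26 (z = 3.12): the sphere: section is a regular 24-gon, circumradius = √(r²−h²) = √(6²−2.88²) = 5.264 (area = (24/2)·5.264²·sin(360°/24) = 86.05 mm²); the cube at (16, 6) is present — its section is the full 14.5×16.5 rectangle (area 239.25 mm²); the cone at (3, 15.5) (r1=3→r2=1.5) has section circumradius 2.681 here — a regular 24-gon (area = (24/2)·2.681²·sin(360°/24) = 22.32 mm²); Subtracting the remaining from the first: starting from the r=6 sphere (86.05 mm²), the 14.5×16.5 cube at (16, 6) misses the remaining region (no effect); the cone at (3, 15.5) misses the remaining region (no effect) — area = 86.05 mm². So its area = 86.05 mm². Layer 7 (z = 0.84): the r=6 sphere slices to a regular 24-gon of circumradius 3.062 (√(r²−h²) with h=5.16 from center) (area = (24/2)·3.062²·sin(360°/24) = 29.12 mm²); the cube at (16, 6) is absent (z outside [1, 11]); the cone at (3, 15.5) contributes a regular 24-gon of circumradius 2.882 (interpolated between r1=3 and r2=1.5 at t=0.079) (area = (24/2)·2.882²·sin(360°/24) = 25.79 mm²); After the difference (first − rest): starting from the r=6 sphere (29.12 mm²), the cone at (3, 15.5) misses the remaining region (no effect) — area = 29.12 mm². So its area = 29.12 mm². Layer 26 is larger (86.05 vs 29.12 mm²).

layer 26 (z = 3.12 mm)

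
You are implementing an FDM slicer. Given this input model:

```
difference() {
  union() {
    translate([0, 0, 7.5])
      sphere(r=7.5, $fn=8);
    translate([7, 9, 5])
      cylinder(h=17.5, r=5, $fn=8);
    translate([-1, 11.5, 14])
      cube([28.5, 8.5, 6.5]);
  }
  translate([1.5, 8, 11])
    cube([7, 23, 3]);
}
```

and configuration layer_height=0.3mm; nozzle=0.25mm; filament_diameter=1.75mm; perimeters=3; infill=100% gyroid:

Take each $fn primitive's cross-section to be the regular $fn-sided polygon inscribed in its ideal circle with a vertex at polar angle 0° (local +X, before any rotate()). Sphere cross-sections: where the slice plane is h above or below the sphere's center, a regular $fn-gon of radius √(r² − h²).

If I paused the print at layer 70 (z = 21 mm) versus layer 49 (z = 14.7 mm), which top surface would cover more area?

layer 49 (z = 14.7 mm)

Layer 70 (z = 21): the sphere is absent (|z−center|=13.500 > r=7.5); the cylinder at (7, 9): section is a regular 8-gon, circumradius r=5 (area = (8/2)·5.000²·sin(360°/8) = 70.71 mm²); the cube at (-1, 11.5) is not intersected at this z (z outside [14, 20.5]); Taking the union: only the r=5 cylinder at (7, 9) is present, so the union is just that shape — area = 70.71 mm²; the cube at (1.5, 8) does not reach this height (z outside [11, 14]); Taking the first minus the rest: none of the subtracted shapes is present at this height, so that combined region is unchanged — area = 70.71 mm². So its area = 70.71 mm². Layer 49 (z = 14.7): the r=7.5 sphere contributes a regular 8-gon of circumradius √(7.5²−7.2²) = 2.100 (area = (8/2)·2.100²·sin(360°/8) = 12.47 mm²); the r=5 cylinder at (7, 9) contributes a regular 8-gon of circumradius 5 (area = (8/2)·5.000²·sin(360°/8) = 70.71 mm²); the cube at (-1, 11.5) (footprint 28.5×8.5) is included at this height (area 242.25 mm²); Merging all regions: the regions partially overlap — summed areas 325.43 mm² minus the doubly-counted overlap 12.94 mm² gives 312.49 mm² — area = 312.49 mm²; the cube at (1.5, 8) is not intersected at this z (z outside [11, 14]); After the difference (first − rest): none of the subtracted shapes is present at this height, so the result so far is unchanged — area = 312.49 mm². So its area = 312.49 mm². Layer 49 is larger (312.49 vs 70.71 mm²).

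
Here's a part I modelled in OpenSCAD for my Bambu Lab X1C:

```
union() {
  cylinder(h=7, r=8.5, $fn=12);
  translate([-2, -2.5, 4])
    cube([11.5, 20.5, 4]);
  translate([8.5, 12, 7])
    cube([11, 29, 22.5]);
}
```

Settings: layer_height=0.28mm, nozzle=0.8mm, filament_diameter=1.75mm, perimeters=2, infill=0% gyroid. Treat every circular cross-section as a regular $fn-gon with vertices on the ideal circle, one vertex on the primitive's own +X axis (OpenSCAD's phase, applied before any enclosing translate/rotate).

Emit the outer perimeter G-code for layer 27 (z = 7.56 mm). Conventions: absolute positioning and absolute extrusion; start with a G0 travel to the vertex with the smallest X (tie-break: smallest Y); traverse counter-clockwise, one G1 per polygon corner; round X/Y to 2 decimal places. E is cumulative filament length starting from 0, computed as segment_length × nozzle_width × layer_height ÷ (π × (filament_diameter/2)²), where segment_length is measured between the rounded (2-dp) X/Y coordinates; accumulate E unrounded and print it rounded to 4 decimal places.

At z = 7.56 mm: the cylinder does not reach this height (z outside [0, 7]); the cube at (-2, -2.5) (footprint 11.5×20.5) is included at this height; the cube at (8.5, 12) is present — its section is the full 11×29 rectangle; Merging all regions: the regions partially overlap (shared area 6.00 mm²), so overlapping operands fuse into one piece — 1 connected region. The outline is a single polygon with 8 vertices. Extrusion per mm of travel: 0.8 × 0.28 / (π × 0.875²) = 0.093128. Accumulating E over each segment gives final E = 12.1067.

G0 X-2.00 Y-2.50 Z7.56
G1 X9.50 Y-2.50 E1.0710
G1 X9.50 Y12.00 E2.4213
G1 X19.50 Y12.00 E3.3526
G1 X19.50 Y41.00 E6.0533
G1 X8.50 Y41.00 E7.0778
G1 X8.50 Y18.00 E9.2197
G1 X-2.00 Y18.00 E10.1976
G1 X-2.00 Y-2.50 E12.1067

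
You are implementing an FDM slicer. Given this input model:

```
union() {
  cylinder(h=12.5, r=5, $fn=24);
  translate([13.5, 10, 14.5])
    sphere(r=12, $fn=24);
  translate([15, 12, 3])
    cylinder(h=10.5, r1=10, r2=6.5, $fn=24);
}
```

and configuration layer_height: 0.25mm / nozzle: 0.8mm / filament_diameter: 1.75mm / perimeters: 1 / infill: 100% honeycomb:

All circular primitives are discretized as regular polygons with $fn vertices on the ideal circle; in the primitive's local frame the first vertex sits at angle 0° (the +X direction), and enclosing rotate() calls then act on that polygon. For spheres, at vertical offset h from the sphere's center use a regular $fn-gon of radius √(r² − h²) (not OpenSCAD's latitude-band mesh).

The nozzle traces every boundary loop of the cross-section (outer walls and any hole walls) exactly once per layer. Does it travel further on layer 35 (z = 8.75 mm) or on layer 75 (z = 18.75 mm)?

layer 35 (z = 8.75 mm)

Layer 35 (z = 8.75): the r=5 cylinder gives a regular 24-gon of circumradius 5 (constant along its height) (perimeter = 2·24·5.000·sin(180°/24) = 31.33 mm); the sphere at (13.5, 10): section is a regular 24-gon, circumradius = √(r²−h²) = √(12²−5.75²) = 10.533 (perimeter = 2·24·10.533·sin(180°/24) = 65.99 mm); the cone at (15, 12) (r1=10→r2=6.5) has section circumradius 8.083 here — a regular 24-gon (perimeter = 2·24·8.083·sin(180°/24) = 50.64 mm); Combining (union): the regions partially overlap (shared area 202.77 mm²), so the edge portions inside another operand are dropped and the merged outline is re-measured after clipping — boundary = 97.34 mm. So its perimeter = 97.34 mm. Layer 75 (z = 18.75): the cylinder is absent (z outside [0, 12.5]); the sphere at (13.5, 10): section is a regular 24-gon, circumradius = √(r²−h²) = √(12²−4.25²) = 11.222 (perimeter = 2·24·11.222·sin(180°/24) = 70.31 mm); the cone at (15, 12) does not reach this height (z outside [3, 13.5]); Combining (union): only the r=12 sphere at (13.5, 10) is present, so the union is just that shape — boundary = 70.31 mm. So its perimeter = 70.31 mm. Layer 35 is larger (97.34 vs 70.31 mm).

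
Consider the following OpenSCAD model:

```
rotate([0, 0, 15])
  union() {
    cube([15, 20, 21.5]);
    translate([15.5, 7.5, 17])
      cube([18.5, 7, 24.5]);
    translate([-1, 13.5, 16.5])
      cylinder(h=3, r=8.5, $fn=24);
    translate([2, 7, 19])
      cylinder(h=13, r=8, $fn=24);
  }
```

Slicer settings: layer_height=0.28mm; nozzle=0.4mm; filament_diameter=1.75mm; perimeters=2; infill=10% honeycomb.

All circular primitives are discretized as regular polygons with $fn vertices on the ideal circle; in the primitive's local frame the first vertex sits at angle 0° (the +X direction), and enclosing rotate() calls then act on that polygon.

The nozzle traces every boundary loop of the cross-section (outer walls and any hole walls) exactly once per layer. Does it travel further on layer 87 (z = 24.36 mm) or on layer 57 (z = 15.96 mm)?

Layer 87 (z = 24.36): the cube is not intersected at this z (z outside [0, 21.5]); the cube at (15.5, 7.5) (footprint 18.5×7) is included at this height (perimeter 51.00 mm); the cylinder at (-1, 13.5) is not intersected at this z (z outside [16.5, 19.5]); the r=8 cylinder at (2, 7) gives a regular 24-gon of circumradius 8 (constant along its height) (perimeter = 2·24·8.000·sin(180°/24) = 50.12 mm); Taking the union: the 2 present regions are separate (no shared area or edge), so areas and boundary lengths simply add and each stays a separate island — boundary = 101.12 mm; (whole slice rotated 15° about Z — lengths, areas and connectivity unchanged). So its perimeter = 101.12 mm. Layer 57 (z = 15.96): the 15×20 cube contributes its full rectangle (perimeter 70.00 mm); the cube at (15.5, 7.5) is not intersected at this z (z outside [17, 41.5]); the cylinder at (-1, 13.5) does not reach this height (z outside [16.5, 19.5]); the cylinder at (2, 7) does not reach this height (z outside [19, 32]); Merging all regions: only the 15×20 cube is present, so the union is just that shape — boundary = 70.00 mm; (rotated 15° about Z; rotation is an isometry so areas/perimeters/island counts are preserved). So its perimeter = 70.00 mm. Layer 87 is larger (101.12 vs 70.00 mm).

layer 87 (z = 24.36 mm)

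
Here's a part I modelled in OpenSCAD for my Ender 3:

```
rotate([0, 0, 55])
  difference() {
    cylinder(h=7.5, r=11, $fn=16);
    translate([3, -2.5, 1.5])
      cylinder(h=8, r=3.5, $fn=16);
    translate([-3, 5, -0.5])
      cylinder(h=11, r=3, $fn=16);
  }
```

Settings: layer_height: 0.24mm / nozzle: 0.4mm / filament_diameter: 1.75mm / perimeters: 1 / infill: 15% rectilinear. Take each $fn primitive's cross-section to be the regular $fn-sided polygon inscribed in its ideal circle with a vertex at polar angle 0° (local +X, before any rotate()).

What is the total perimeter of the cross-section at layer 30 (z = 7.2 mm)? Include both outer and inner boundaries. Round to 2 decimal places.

At z = 7.2 mm: the r=11 cylinder contributes a regular 16-gon of circumradius 11 (perimeter = 2·16·11.000·sin(180°/16) = 68.67 mm); the r=3.5 cylinder at (3, -2.5) gives a regular 16-gon of circumradius 3.5 (constant along its height) (perimeter = 2·16·3.500·sin(180°/16) = 21.85 mm); the r=3 cylinder at (-3, 5) contributes a regular 16-gon of circumradius 3 (perimeter = 2·16·3.000·sin(180°/16) = 18.73 mm); Subtracting the remaining from the first: starting from the r=11 cylinder, the r=3.5 cylinder at (3, -2.5) lies wholly inside it (removes its full 37.50 mm² and its 21.85 mm outline becomes a hole wall); the r=3 cylinder at (-3, 5) lies wholly inside it (removes its full 27.55 mm² and its 18.73 mm outline becomes a hole wall) — boundary (outer + 2 inner loops) = 109.25 mm; (whole slice rotated 55° about Z — lengths, areas and connectivity unchanged). Overall, the cross-section is one region with 2 holes. Total boundary length (outer + inner) = 109.25 mm.

109.25 mm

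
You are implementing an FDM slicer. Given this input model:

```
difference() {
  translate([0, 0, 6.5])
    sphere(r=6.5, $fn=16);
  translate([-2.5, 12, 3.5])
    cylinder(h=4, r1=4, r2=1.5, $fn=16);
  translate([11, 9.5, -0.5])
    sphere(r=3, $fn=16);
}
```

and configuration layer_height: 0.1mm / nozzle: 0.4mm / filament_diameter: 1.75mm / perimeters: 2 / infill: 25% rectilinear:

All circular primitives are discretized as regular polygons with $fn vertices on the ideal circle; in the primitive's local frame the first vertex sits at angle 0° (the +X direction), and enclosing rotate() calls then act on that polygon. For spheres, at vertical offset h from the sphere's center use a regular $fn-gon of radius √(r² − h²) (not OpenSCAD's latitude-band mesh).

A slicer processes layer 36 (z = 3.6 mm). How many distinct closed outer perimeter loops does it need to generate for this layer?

1

At z = 3.6 mm: the r=6.5 sphere slices to a regular 16-gon of circumradius 5.817 (√(r²−h²) with h=2.9 from center); the cone at (-2.5, 12) (r1=4→r2=1.5) has section circumradius 3.938 here — a regular 16-gon; the sphere at (11, 9.5) is absent (|z−center|=4.100 > r=3); After the difference (first − rest): starting from the r=6.5 sphere, the cone at (-2.5, 12) misses the remaining region (no effect) — 1 connected region. The result has 1 disconnected region.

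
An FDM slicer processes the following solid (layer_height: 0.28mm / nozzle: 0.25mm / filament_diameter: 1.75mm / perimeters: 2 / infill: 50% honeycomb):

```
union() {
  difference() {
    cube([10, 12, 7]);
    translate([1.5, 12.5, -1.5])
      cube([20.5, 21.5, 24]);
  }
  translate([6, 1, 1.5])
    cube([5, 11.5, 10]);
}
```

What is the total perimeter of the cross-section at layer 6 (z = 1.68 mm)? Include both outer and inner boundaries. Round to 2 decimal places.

At z = 1.68 mm: the cube is present — its section is the full 10×12 rectangle (perimeter 44.00 mm); the cube at (1.5, 12.5) (footprint 20.5×21.5) is included at this height (perimeter 84.00 mm); Taking the first minus the rest: starting from the 10×12 cube, the 20.5×21.5 cube at (1.5, 12.5) misses the remaining region (no effect) — boundary = 44.00 mm; the cube at (6, 1) is present — its section is the full 5×11.5 rectangle (perimeter 33.00 mm); Merging all regions: the regions partially overlap (shared area 44.00 mm²), so the edge portions inside another operand are dropped and the merged outline is re-measured after clipping — boundary = 47.00 mm. Overall, the cross-section is a single solid region. Total boundary length (outer) = 47.00 mm.

47.00 mm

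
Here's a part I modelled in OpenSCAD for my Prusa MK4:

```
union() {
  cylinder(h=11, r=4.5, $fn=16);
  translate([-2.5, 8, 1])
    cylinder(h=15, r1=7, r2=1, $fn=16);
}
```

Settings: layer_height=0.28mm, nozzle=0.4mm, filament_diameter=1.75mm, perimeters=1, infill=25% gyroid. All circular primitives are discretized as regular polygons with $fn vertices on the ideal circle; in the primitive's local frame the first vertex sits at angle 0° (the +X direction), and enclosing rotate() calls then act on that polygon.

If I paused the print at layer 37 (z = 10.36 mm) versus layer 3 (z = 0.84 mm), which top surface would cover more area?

layer 37 (z = 10.36 mm)

Layer 37 (z = 10.36): the cylinder: section is a regular 16-gon, circumradius r=4.5 (area = (16/2)·4.500²·sin(360°/16) = 61.99 mm²); the cone at (-2.5, 8) (r1=7→r2=1) has section circumradius 3.256 here — a regular 16-gon (area = (16/2)·3.256²·sin(360°/16) = 32.46 mm²); Taking the union: the 2 present regions are separate (no shared area or edge), so areas and boundary lengths simply add and each stays a separate island — area = 94.45 mm². So its area = 94.45 mm². Layer 3 (z = 0.84): the cylinder: section is a regular 16-gon, circumradius r=4.5 (area = (16/2)·4.500²·sin(360°/16) = 61.99 mm²); the cone at (-2.5, 8) is not intersected at this z (z outside [1, 16]); Combining (union): only the r=4.5 cylinder is present, so the union is just that shape — area = 61.99 mm². So its area = 61.99 mm². Layer 37 is larger (94.45 vs 61.99 mm²).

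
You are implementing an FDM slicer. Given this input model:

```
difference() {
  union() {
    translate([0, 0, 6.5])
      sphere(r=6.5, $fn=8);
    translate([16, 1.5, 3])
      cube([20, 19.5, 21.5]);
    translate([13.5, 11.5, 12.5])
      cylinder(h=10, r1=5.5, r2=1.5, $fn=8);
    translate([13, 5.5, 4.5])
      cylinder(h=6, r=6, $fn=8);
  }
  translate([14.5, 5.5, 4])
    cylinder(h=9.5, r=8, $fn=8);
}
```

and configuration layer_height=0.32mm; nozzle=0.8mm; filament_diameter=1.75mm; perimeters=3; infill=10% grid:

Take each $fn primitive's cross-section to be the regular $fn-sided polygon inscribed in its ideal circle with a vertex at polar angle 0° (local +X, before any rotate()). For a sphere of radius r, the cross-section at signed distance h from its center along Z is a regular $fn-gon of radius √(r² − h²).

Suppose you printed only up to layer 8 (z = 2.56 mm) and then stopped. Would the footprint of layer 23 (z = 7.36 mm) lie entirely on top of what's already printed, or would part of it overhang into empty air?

part overhangs

Compare the two slices. At z = 2.56: the r=6.5 sphere slices to a regular 8-gon of circumradius 5.170 (√(r²−h²) with h=3.94 from center) (area = (8/2)·5.170²·sin(360°/8) = 75.59 mm²); the cube at (16, 1.5) does not reach this height (z outside [3, 24.5]); the cone at (13.5, 11.5) is not intersected at this z (z outside [12.5, 22.5]); the cylinder at (13, 5.5) does not reach this height (z outside [4.5, 10.5]); Merging all regions: only the r=6.5 sphere is present, so the union is just that shape — area = 75.59 mm²; the cylinder at (14.5, 5.5) does not reach this height (z outside [4, 13.5]); Taking the first minus the rest: none of the subtracted shapes is present at this height, so the result so far is unchanged — area = 75.59 mm². At z = 7.36: the r=6.5 sphere contributes a regular 8-gon of circumradius √(6.5²−0.86²) = 6.443 (area = (8/2)·6.443²·sin(360°/8) = 117.41 mm²); the 20×19.5 cube at (16, 1.5) contributes its full rectangle (area 390.00 mm²); the cone at (13.5, 11.5) is absent (z outside [12.5, 22.5]); the r=6 cylinder at (13, 5.5) contributes a regular 8-gon of circumradius 6 (area = (8/2)·6.000²·sin(360°/8) = 101.82 mm²); Merging all regions: the regions partially overlap — summed areas 609.23 mm² minus the doubly-counted overlap 18.01 mm² gives 591.23 mm² — area = 591.23 mm²; the r=8 cylinder at (14.5, 5.5) gives a regular 8-gon of circumradius 8 (constant along its height) (area = (8/2)·8.000²·sin(360°/8) = 181.02 mm²); After the difference (first − rest): starting from that combined region (591.23 mm²), the r=8 cylinder at (14.5, 5.5) partially overlaps it — only the 140.22 mm² overlap (of its 181.02 mm²) is removed, clipping the outline — area = 451.00 mm². Checking containment: at z = 7.36 the cross-section extends beyond the z = 2.56 cross-section by about 375.41 mm².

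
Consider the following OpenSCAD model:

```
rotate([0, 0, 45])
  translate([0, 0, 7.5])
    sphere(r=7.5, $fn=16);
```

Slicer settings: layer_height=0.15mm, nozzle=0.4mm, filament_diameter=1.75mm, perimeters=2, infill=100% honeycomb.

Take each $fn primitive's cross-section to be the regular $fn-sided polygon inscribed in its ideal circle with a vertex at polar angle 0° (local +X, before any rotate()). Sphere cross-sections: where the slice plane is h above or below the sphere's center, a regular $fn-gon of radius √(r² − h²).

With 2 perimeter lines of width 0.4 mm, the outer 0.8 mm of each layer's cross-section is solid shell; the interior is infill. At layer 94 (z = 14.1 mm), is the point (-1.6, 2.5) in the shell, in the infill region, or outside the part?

At z = 14.1 mm: the sphere: section is a regular 16-gon, circumradius = √(r²−h²) = √(7.5²−6.6²) = 3.562; (rotated 45° about Z; rotation is an isometry so areas/perimeters/island counts are preserved). Overall, the cross-section is a single solid region. Undo the 45° rotation: the query point maps to (0.636, 2.899) in the un-rotated model frame. The nearest boundary edge runs (1.36, 3.29)→(0.00, 3.56); distance from the point to it = 0.53 mm. The point is inside the cross-section, 0.53 mm from the nearest boundary — within the 0.8 mm shell band (2 × 0.4).

shell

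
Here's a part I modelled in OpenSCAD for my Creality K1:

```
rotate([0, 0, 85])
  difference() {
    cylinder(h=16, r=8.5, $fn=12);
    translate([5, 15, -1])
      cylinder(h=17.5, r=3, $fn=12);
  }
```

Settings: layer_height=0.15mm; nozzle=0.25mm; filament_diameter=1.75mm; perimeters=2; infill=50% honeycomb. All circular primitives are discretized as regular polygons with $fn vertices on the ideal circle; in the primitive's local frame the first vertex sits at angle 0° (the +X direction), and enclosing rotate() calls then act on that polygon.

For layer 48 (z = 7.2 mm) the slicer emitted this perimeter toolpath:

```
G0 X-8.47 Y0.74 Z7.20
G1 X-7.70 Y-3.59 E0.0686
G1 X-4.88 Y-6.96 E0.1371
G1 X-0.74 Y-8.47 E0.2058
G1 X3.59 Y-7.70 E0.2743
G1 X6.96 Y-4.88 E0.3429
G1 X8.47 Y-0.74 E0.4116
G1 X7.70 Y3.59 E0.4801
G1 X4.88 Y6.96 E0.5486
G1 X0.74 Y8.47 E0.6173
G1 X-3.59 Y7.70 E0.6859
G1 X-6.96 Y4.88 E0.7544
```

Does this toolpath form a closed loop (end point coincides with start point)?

Start point (G0): (-8.47, 0.74). End point (last G1): the path does not return to the start — open.

no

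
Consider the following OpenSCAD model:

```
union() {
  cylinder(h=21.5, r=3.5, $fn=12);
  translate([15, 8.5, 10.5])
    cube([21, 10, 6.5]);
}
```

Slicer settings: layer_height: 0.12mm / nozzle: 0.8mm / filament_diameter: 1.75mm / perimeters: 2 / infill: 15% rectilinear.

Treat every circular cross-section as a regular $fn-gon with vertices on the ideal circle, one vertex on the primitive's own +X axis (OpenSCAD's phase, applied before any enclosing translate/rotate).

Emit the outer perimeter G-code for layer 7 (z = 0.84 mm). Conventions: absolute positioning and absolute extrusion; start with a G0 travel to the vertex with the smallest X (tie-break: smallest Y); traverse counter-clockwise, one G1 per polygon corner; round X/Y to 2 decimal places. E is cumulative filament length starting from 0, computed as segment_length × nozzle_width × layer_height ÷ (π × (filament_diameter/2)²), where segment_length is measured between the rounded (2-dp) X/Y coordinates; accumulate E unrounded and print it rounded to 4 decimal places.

At z = 0.84 mm: the r=3.5 cylinder contributes a regular 12-gon of circumradius 3.5; the cube at (15, 8.5) is absent (z outside [10.5, 17]); Taking the union: only the r=3.5 cylinder is present, so the union is just that shape — 1 connected region. The outline is a single polygon with 12 vertices. Extrusion per mm of travel: 0.8 × 0.12 / (π × 0.875²) = 0.039912. Accumulating E over each segment gives final E = 0.8676.

G0 X-3.50 Y0.00 Z0.84
G1 X-3.03 Y-1.75 E0.0723
G1 X-1.75 Y-3.03 E0.1446
G1 X0.00 Y-3.50 E0.2169
G1 X1.75 Y-3.03 E0.2892
G1 X3.03 Y-1.75 E0.3615
G1 X3.50 Y0.00 E0.4338
G1 X3.03 Y1.75 E0.5061
G1 X1.75 Y3.03 E0.5784
G1 X0.00 Y3.50 E0.6507
G1 X-1.75 Y3.03 E0.7230
G1 X-3.03 Y1.75 E0.7952
G1 X-3.50 Y0.00 E0.8676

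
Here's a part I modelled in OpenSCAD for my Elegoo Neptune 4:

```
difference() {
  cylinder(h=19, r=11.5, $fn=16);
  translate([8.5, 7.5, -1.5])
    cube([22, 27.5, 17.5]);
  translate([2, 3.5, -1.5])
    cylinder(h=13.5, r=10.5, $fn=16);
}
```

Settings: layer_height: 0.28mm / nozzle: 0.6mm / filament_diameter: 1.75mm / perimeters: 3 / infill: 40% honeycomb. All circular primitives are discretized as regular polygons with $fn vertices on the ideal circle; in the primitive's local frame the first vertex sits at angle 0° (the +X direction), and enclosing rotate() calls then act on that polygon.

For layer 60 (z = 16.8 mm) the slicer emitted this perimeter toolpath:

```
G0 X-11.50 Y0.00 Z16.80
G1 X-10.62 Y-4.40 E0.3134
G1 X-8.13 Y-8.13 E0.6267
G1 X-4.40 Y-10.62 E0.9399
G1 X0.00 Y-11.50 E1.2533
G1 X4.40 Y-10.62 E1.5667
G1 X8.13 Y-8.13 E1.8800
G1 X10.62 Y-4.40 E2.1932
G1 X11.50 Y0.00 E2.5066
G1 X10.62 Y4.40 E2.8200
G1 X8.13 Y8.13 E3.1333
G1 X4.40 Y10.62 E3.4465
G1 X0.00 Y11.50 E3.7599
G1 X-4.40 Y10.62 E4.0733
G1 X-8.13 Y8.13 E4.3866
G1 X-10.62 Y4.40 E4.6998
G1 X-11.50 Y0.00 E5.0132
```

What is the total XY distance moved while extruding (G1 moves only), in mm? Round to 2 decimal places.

Sum the Euclidean lengths of each G1 segment: total = 71.78 mm.

71.78 mm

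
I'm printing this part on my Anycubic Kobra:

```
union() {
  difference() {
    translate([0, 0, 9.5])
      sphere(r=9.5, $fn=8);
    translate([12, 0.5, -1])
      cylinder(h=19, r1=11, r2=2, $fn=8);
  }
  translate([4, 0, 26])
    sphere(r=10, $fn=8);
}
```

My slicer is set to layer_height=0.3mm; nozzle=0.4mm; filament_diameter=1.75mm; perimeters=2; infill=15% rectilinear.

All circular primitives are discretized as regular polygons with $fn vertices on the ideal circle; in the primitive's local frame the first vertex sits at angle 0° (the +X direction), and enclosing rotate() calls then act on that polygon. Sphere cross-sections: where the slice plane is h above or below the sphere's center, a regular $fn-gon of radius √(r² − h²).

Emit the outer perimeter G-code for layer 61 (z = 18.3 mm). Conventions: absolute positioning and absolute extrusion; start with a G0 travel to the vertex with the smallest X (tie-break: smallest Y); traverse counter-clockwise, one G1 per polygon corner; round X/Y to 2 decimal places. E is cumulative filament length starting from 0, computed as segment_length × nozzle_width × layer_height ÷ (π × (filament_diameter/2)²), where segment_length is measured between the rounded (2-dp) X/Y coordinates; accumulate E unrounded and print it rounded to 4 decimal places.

At z = 18.3 mm: the r=9.5 sphere contributes a regular 8-gon of circumradius √(9.5²−8.8²) = 3.579; the cone at (12, 0.5) is not intersected at this z (z outside [-1, 18]); Taking the first minus the rest: none of the subtracted shapes is present at this height, so the r=9.5 sphere is unchanged — 1 connected region; the r=10 sphere at (4, 0) slices to a regular 8-gon of circumradius 6.380 (√(r²−h²) with h=7.7 from center); Combining (union): the regions partially overlap (shared area 29.45 mm²), so overlapping operands fuse into one piece — 1 connected region. The outline is a single polygon with 12 vertices. Extrusion per mm of travel: 0.4 × 0.3 / (π × 0.875²) = 0.049890. Accumulating E over each segment gives final E = 2.0404.

G0 X-3.58 Y0.00 Z18.30
G1 X-2.53 Y-2.53 E0.1367
G1 X-1.08 Y-3.13 E0.2150
G1 X-0.51 Y-4.51 E0.2894
G1 X4.00 Y-6.38 E0.5330
G1 X8.51 Y-4.51 E0.7766
G1 X10.38 Y0.00 E1.0202
G1 X8.51 Y4.51 E1.2638
G1 X4.00 Y6.38 E1.5073
G1 X-0.51 Y4.51 E1.7509
G1 X-1.08 Y3.13 E1.8254
G1 X-2.53 Y2.53 E1.9037
G1 X-3.58 Y0.00 E2.0404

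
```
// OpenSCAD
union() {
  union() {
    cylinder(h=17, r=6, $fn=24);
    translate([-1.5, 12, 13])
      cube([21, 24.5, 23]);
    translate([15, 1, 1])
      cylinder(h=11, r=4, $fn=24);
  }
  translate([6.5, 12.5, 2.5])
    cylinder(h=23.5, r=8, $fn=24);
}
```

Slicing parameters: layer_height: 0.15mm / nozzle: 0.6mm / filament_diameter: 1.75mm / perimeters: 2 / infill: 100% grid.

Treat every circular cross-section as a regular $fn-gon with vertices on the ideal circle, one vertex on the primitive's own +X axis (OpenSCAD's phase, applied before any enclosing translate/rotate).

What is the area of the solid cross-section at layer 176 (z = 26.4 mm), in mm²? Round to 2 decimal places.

514.50 mm²

At z = 26.4 mm: the cylinder does not reach this height (z outside [0, 17]); the cube at (-1.5, 12) (footprint 21×24.5) is included at this height (area 514.50 mm²); the cylinder at (15, 1) does not reach this height (z outside [1, 12]); Merging all regions: only the 21×24.5 cube at (-1.5, 12) is present, so the union is just that shape — area = 514.50 mm²; the cylinder at (6.5, 12.5) does not reach this height (z outside [2.5, 26]); Merging all regions: only the result so far is present, so the union is just that shape — area = 514.50 mm². Overall, the cross-section is a single solid region. Net area = 514.50 mm².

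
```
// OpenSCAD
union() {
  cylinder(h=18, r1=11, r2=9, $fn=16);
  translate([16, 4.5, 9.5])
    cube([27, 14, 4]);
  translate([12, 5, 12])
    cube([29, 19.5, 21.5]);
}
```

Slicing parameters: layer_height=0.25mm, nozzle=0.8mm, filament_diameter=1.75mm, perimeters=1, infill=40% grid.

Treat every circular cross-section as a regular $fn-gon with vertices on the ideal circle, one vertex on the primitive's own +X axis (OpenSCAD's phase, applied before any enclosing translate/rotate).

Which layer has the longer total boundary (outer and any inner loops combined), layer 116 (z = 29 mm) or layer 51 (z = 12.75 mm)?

Layer 116 (z = 29): the cone is not intersected at this z (z outside [0, 18]); the cube at (16, 4.5) is absent (z outside [9.5, 13.5]); the cube at (12, 5) is present — its section is the full 29×19.5 rectangle (perimeter 97.00 mm); Combining (union): only the 29×19.5 cube at (12, 5) is present, so the union is just that shape — boundary = 97.00 mm. So its perimeter = 97.00 mm. Layer 51 (z = 12.75): the cone (r1=11→r2=9) has section circumradius 9.583 here — a regular 16-gon (perimeter = 2·16·9.583·sin(180°/16) = 59.83 mm); the 27×14 cube at (16, 4.5) contributes its full rectangle (perimeter 82.00 mm); the cube at (12, 5) is present — its section is the full 29×19.5 rectangle (perimeter 97.00 mm); Merging all regions: the regions partially overlap (shared area 337.50 mm²), so the edge portions inside another operand are dropped and the merged outline is re-measured after clipping — boundary = 161.83 mm. So its perimeter = 161.83 mm. Layer 51 is larger (161.83 vs 97.00 mm).

layer 51 (z = 12.75 mm)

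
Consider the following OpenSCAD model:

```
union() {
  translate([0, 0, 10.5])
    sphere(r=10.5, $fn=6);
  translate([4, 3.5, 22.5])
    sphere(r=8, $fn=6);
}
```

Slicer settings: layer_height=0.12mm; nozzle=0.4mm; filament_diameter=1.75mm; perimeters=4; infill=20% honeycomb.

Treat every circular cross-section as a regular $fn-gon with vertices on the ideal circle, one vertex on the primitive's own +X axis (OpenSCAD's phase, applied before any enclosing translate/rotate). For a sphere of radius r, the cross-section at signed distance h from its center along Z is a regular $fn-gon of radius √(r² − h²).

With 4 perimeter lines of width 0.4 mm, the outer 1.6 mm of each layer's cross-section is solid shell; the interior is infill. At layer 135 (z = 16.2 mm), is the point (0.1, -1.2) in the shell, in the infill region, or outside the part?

At z = 16.2 mm: the r=10.5 sphere slices to a regular 6-gon of circumradius 8.818 (√(r²−h²) with h=5.7 from center); the sphere at (4, 3.5): section is a regular 6-gon, circumradius = √(r²−h²) = √(8²−6.3²) = 4.931; Merging all regions: the regions partially overlap (shared area 51.70 mm²), so overlapping operands fuse into one piece — 1 connected region. Overall, the cross-section is a single solid region. The nearest boundary edge runs (4.41, -7.64)→(-4.41, -7.64); distance from the point to it = 6.44 mm. The point is inside the cross-section and 6.44 mm from the nearest boundary — more than the 1.6 mm shell width (4 × 0.4), so it's in the infill interior.

infill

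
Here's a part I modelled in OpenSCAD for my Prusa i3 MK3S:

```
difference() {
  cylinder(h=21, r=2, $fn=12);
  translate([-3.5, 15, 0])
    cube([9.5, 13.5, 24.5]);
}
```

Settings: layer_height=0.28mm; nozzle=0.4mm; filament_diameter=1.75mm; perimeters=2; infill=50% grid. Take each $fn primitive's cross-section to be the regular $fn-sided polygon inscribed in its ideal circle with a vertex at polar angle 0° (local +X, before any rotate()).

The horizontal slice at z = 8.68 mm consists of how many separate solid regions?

At z = 8.68 mm: the r=2 cylinder gives a regular 12-gon of circumradius 2 (constant along its height); the cube at (-3.5, 15) is present — its section is the full 9.5×13.5 rectangle; Subtracting the remaining from the first: starting from the r=2 cylinder, the 9.5×13.5 cube at (-3.5, 15) misses the remaining region (no effect) — 1 connected region. The result has 1 disconnected region.

1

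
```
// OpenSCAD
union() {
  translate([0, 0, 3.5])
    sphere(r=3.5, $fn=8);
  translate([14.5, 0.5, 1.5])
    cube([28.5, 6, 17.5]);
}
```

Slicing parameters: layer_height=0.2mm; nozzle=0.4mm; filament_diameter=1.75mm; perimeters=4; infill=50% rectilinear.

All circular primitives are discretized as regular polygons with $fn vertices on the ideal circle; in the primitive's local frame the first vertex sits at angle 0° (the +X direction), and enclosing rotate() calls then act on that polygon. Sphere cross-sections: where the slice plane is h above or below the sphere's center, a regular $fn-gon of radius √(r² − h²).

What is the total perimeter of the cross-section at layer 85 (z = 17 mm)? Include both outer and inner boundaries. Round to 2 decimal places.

At z = 17 mm: the sphere does not reach this height (|z−center|=13.500 > r=3.5); the cube at (14.5, 0.5) is present — its section is the full 28.5×6 rectangle (perimeter 69.00 mm); Taking the union: only the 28.5×6 cube at (14.5, 0.5) is present, so the union is just that shape — boundary = 69.00 mm. Overall, the cross-section is a single solid region. Total boundary length (outer) = 69.00 mm.

69.00 mm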